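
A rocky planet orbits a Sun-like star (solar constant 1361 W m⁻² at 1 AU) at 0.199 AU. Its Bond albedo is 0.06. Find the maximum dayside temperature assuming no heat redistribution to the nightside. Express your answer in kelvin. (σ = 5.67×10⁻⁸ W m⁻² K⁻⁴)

Flux at 0.199 AU: S = 1361/0.199² = 3.44×10⁴ W m⁻².
With no redistribution each surface element balances locally: S(1−A) = σT⁴.
T = [3.44×10⁴ × 0.94 / 5.67×10⁻⁸]^(1/4) = (5.70×10¹¹)^(1/4) = 869 K.

T_ss ≈ 869 K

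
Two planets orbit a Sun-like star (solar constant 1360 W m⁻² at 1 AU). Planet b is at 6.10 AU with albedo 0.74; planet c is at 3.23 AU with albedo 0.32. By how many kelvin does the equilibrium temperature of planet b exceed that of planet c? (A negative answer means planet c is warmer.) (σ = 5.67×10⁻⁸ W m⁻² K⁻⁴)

T_eq = [S₀(1−A)/(4σd²)]^(1/4), so T ∝ (1−A)^(1/4) / √d.
T₁ = [1360×0.26/(4×5.67×10⁻⁸×6.10²)]^(1/4) = 80.45 K.
T₂ = [1360×0.68/(4×5.67×10⁻⁸×3.23²)]^(1/4) = 140.60 K.

ΔT ≈ -60.1 K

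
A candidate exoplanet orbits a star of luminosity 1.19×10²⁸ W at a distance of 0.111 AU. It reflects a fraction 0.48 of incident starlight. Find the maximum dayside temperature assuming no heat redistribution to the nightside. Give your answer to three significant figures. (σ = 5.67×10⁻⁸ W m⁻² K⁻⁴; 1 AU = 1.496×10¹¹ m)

d = 0.111 AU = 1.66×10¹⁰ m.
Flux: S = L/(4πd²) = 1.19×10²⁸/(4π×(1.66×10¹⁰)²) = 3.43×10⁶ W m⁻².
With no redistribution each surface element balances locally: S(1−A) = σT⁴.
T = [3.43×10⁶ × 0.52 / 5.67×10⁻⁸]^(1/4) = (3.15×10¹³)^(1/4) = 2370 K.

T_ss ≈ 2370 K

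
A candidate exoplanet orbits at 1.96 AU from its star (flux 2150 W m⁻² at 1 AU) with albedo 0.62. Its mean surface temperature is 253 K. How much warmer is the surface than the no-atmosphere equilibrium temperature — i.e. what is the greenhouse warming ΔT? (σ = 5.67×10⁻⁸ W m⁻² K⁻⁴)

S = 2150/1.96² = 559.7 W m⁻².
T_eq = [S(1−A)/(4σ)]^(1/4) = [559.7×0.38/(4×5.67×10⁻⁸)]^(1/4) = 175.0 K.
ΔT = T_surf − T_eq = 253 − 175.0.

ΔT ≈ 78.0 K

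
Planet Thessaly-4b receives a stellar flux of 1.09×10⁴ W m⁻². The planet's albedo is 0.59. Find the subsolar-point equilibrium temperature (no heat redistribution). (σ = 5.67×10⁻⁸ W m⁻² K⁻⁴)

At the subsolar point the surface absorbs S(1−A) and emits σT⁴ per unit area — no factor of 4, since only the local patch is in balance.
T = [1.09×10⁴ × 0.41 / 5.67×10⁻⁸]^(1/4) = (7.88×10¹⁰)^(1/4) = 530 K.

T_ss ≈ 530 K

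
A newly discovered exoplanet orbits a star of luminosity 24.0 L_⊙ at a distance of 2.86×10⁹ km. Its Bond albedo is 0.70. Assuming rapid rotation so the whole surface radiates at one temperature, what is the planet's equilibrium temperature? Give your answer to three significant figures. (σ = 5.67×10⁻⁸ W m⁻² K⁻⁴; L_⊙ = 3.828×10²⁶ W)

T_eq ≈ 104 K

d = 2.86×10⁹ km = 2.86×10¹² m.
L = 24.0 × 3.828×10²⁶ = 9.19×10²⁷ W.
Flux: S = L/(4πd²) = 9.19×10²⁷/(4π×(2.86×10¹²)²) = 89.4 W m⁻².
Energy balance: absorbed = emitted ⇒ πR²·S(1−A) = 4πR²·σT_eq⁴, so T_eq⁴ = S(1−A)/(4σ).
T_eq = [89.4 × 0.30 / (4 × 5.67×10⁻⁸)]^(1/4) = (1.18×10⁸)^(1/4) = 104 K.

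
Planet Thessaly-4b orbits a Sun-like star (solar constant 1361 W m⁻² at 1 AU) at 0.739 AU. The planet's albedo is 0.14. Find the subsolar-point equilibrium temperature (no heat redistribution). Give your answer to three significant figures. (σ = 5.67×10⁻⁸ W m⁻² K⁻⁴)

Flux at 0.739 AU: S = 1361/0.739² = 2490 W m⁻².
At the subsolar point the surface absorbs S(1−A) and emits σT⁴ per unit area — no factor of 4, since only the local patch is in balance.
T = [2490 × 0.86 / 5.67×10⁻⁸]^(1/4) = (3.78×10¹⁰)^(1/4) = 441 K.

T_ss ≈ 441 K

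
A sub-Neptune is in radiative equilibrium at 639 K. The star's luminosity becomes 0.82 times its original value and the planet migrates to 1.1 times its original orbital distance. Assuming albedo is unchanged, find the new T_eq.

T_eq ≈ 580 K

T_eq ∝ L^(1/4) · d^(−1/2).
T′ = 639 × 0.82^(1/4) / 1.1^(1/2) = 580 K.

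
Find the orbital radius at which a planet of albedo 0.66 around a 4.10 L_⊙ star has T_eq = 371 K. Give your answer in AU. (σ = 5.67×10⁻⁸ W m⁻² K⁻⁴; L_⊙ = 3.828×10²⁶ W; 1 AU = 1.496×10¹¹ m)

L = 4.10 × 3.828×10²⁶ = 1.57×10²⁷ W.
From T_eq⁴ = L(1−A)/(16πσd²): d = √[L(1−A)/(16πσT_eq⁴)].
d = √[1.57×10²⁷ × 0.34 / (16π × 5.67×10⁻⁸ × (371)⁴)] = 9.94×10¹⁰ m = 0.665 AU.

d ≈ 0.665 AU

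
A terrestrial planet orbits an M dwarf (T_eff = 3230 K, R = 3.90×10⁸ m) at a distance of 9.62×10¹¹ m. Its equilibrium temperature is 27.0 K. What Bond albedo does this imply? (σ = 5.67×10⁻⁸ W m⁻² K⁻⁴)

A ≈ 0.88

L = 4πR_⋆²σT_⋆⁴ = 4π(3.90×10⁸)² × 5.67×10⁻⁸ × (3230)⁴ = 1.18×10²⁵ W.
S = L/(4πd²) = 1.01 W m⁻².
From T_eq⁴ = S(1−A)/(4σ): 1−A = 4σT_eq⁴/S.
1−A = 4 × 5.67×10⁻⁸ × (27.0)⁴ / 1.01 = 0.119.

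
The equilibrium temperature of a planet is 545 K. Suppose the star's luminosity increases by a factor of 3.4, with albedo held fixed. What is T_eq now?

T_eq ≈ 740 K

T_eq ∝ L^(1/4) · d^(−1/2).
T′ = 545 × 3.4^(1/4) = 740 K.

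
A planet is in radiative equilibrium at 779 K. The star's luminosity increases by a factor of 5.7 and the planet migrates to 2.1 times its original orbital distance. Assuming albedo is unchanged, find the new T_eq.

T_eq ∝ L^(1/4) · d^(−1/2).
T′ = 779 × 5.7^(1/4) / 2.1^(1/2) = 831 K.

T_eq ≈ 831 K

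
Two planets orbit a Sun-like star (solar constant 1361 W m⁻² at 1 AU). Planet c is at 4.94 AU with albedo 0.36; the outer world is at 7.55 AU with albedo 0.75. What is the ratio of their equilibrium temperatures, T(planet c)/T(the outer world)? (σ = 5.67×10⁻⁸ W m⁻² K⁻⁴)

T_eq = [S₀(1−A)/(4σd²)]^(1/4), so T ∝ (1−A)^(1/4) / √d.
T₁ = [1361×0.64/(4×5.67×10⁻⁸×4.94²)]^(1/4) = 112.00 K.
T₂ = [1361×0.25/(4×5.67×10⁻⁸×7.55²)]^(1/4) = 71.63 K.

T₁/T₂ ≈ 1.564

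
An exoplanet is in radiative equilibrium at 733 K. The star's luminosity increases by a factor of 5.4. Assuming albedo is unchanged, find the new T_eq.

T_eq ≈ 1120 K

T_eq ∝ L^(1/4) · d^(−1/2).
T′ = 733 × 5.4^(1/4) = 1120 K.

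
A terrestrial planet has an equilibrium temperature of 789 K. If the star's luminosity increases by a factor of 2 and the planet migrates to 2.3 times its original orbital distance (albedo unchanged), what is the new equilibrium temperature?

T_eq ∝ L^(1/4) · d^(−1/2).
T′ = 789 × 2^(1/4) / 2.3^(1/2) = 619 K.

T_eq ≈ 619 K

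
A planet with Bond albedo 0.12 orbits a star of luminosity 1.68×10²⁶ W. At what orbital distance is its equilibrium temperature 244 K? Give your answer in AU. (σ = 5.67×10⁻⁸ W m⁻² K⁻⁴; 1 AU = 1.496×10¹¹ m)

d ≈ 0.809 AU

From T_eq⁴ = L(1−A)/(16πσd²): d = √[L(1−A)/(16πσT_eq⁴)].
d = √[1.68×10²⁶ × 0.88 / (16π × 5.67×10⁻⁸ × (244)⁴)] = 1.21×10¹¹ m = 0.809 AU.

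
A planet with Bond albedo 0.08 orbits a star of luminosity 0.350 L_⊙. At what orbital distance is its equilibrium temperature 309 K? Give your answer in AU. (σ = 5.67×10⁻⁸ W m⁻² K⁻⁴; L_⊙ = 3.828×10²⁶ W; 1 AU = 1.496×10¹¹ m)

L = 0.350 × 3.828×10²⁶ = 1.34×10²⁶ W.
From T_eq⁴ = L(1−A)/(16πσd²): d = √[L(1−A)/(16πσT_eq⁴)].
d = √[1.34×10²⁶ × 0.92 / (16π × 5.67×10⁻⁸ × (309)⁴)] = 6.89×10¹⁰ m = 0.460 AU.

d ≈ 0.460 AU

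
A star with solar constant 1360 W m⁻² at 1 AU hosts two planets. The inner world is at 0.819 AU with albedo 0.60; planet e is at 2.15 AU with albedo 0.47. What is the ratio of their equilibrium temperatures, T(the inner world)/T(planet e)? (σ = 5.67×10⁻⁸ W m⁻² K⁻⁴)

T_eq = [S₀(1−A)/(4σd²)]^(1/4), so T ∝ (1−A)^(1/4) / √d.
T₁ = [1360×0.40/(4×5.67×10⁻⁸×0.819²)]^(1/4) = 244.54 K.
T₂ = [1360×0.53/(4×5.67×10⁻⁸×2.15²)]^(1/4) = 161.93 K.

T₁/T₂ ≈ 1.510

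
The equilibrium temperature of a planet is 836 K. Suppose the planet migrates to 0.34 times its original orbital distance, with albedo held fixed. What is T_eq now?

T_eq ≈ 1430 K

T_eq ∝ L^(1/4) · d^(−1/2).
T′ = 836 / 0.34^(1/2) = 1430 K.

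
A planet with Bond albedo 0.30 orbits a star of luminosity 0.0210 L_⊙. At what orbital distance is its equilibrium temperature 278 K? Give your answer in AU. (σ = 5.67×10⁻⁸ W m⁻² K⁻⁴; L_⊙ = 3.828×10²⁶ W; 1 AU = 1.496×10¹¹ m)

d ≈ 0.122 AU

L = 0.0210 × 3.828×10²⁶ = 8.04×10²⁴ W.
From T_eq⁴ = L(1−A)/(16πσd²): d = √[L(1−A)/(16πσT_eq⁴)].
d = √[8.04×10²⁴ × 0.70 / (16π × 5.67×10⁻⁸ × (278)⁴)] = 1.82×10¹⁰ m = 0.122 AU.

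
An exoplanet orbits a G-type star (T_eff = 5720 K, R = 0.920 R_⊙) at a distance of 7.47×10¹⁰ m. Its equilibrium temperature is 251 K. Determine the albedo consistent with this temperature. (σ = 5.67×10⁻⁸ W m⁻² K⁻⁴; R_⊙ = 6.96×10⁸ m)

R_⋆ = 0.920 × 6.96×10⁸ = 6.40×10⁸ m.
L = 4πR_⋆²σT_⋆⁴ = 4π(6.40×10⁸)² × 5.67×10⁻⁸ × (5720)⁴ = 3.13×10²⁶ W.
S = L/(4πd²) = 4460 W m⁻².
From T_eq⁴ = S(1−A)/(4σ): 1−A = 4σT_eq⁴/S.
1−A = 4 × 5.67×10⁻⁸ × (251)⁴ / 4460 = 0.202.

A ≈ 0.80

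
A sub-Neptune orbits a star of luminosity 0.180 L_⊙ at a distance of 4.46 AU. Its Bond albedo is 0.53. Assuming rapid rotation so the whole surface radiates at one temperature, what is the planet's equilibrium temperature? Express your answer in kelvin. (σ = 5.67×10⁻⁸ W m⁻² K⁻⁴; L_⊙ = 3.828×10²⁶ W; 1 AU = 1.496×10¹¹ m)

T_eq ≈ 71.1 K

d = 4.46 AU = 6.67×10¹¹ m.
L = 0.180 × 3.828×10²⁶ = 6.89×10²⁵ W.
Flux: S = L/(4πd²) = 6.89×10²⁵/(4π×(6.67×10¹¹)²) = 12.3 W m⁻².
Energy balance: absorbed = emitted ⇒ πR²·S(1−A) = 4πR²·σT_eq⁴, so T_eq⁴ = S(1−A)/(4σ).
T_eq = [12.3 × 0.47 / (4 × 5.67×10⁻⁸)]^(1/4) = (2.55×10⁷)^(1/4) = 71.1 K.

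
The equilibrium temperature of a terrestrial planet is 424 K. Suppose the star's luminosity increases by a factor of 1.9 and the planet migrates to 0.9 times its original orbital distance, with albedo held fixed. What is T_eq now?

T_eq ∝ L^(1/4) · d^(−1/2).
T′ = 424 × 1.9^(1/4) / 0.9^(1/2) = 525 K.

T_eq ≈ 525 K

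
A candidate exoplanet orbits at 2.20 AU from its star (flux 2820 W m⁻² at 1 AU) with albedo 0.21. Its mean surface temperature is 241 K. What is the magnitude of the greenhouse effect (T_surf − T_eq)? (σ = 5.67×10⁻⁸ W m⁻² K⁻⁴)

ΔT ≈ 28.8 K

S = 2820/2.20² = 582.6 W m⁻².
T_eq = [S(1−A)/(4σ)]^(1/4) = [582.6×0.79/(4×5.67×10⁻⁸)]^(1/4) = 212.2 K.
ΔT = T_surf − T_eq = 241 − 212.2.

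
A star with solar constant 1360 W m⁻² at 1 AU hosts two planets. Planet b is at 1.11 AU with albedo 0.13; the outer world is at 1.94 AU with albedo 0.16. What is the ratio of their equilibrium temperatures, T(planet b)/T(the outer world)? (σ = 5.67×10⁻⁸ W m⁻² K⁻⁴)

T_eq = [S₀(1−A)/(4σd²)]^(1/4), so T ∝ (1−A)^(1/4) / √d.
T₁ = [1360×0.87/(4×5.67×10⁻⁸×1.11²)]^(1/4) = 255.09 K.
T₂ = [1360×0.84/(4×5.67×10⁻⁸×1.94²)]^(1/4) = 191.27 K.

T₁/T₂ ≈ 1.334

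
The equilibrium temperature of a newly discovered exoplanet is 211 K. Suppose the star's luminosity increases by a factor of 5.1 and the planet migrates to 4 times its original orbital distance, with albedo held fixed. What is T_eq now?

T_eq ∝ L^(1/4) · d^(−1/2).
T′ = 211 × 5.1^(1/4) / 4^(1/2) = 159 K.

T_eq ≈ 159 K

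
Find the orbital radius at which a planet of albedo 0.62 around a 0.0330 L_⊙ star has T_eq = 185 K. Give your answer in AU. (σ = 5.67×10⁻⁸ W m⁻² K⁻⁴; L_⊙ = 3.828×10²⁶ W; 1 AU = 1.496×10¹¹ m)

d ≈ 0.253 AU

L = 0.0330 × 3.828×10²⁶ = 1.26×10²⁵ W.
From T_eq⁴ = L(1−A)/(16πσd²): d = √[L(1−A)/(16πσT_eq⁴)].
d = √[1.26×10²⁵ × 0.38 / (16π × 5.67×10⁻⁸ × (185)⁴)] = 3.79×10¹⁰ m = 0.253 AU.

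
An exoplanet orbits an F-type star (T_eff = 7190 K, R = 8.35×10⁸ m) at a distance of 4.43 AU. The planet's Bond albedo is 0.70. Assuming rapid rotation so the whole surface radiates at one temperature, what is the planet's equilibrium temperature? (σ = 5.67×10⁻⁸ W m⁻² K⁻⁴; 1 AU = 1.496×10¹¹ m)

T_eq ≈ 134 K

d = 4.43 AU = 6.63×10¹¹ m.
L = 4πR_⋆²σT_⋆⁴ = 4π(8.35×10⁸)² × 5.67×10⁻⁸ × (7190)⁴ = 1.33×10²⁷ W.
S = L/(4πd²) = 241 W m⁻².
Energy balance: absorbed = emitted ⇒ πR²·S(1−A) = 4πR²·σT_eq⁴, so T_eq⁴ = S(1−A)/(4σ).
T_eq = [241 × 0.30 / (4 × 5.67×10⁻⁸)]^(1/4) = (3.18×10⁸)^(1/4) = 134 K.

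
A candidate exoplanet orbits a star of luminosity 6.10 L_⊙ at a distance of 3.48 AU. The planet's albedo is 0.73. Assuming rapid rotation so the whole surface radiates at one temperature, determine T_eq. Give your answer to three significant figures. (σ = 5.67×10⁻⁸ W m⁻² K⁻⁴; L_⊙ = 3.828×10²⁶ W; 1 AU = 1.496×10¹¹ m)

d = 3.48 AU = 5.21×10¹¹ m.
L = 6.10 × 3.828×10²⁶ = 2.34×10²⁷ W.
Flux: S = L/(4πd²) = 2.34×10²⁷/(4π×(5.21×10¹¹)²) = 686 W m⁻².
Energy balance: absorbed = emitted ⇒ πR²·S(1−A) = 4πR²·σT_eq⁴, so T_eq⁴ = S(1−A)/(4σ).
T_eq = [686 × 0.27 / (4 × 5.67×10⁻⁸)]^(1/4) = (8.16×10⁸)^(1/4) = 169 K.

T_eq ≈ 169 K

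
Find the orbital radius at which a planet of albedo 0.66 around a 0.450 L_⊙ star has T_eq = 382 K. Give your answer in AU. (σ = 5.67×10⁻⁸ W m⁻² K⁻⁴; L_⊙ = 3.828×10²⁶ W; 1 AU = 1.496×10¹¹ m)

L = 0.450 × 3.828×10²⁶ = 1.72×10²⁶ W.
From T_eq⁴ = L(1−A)/(16πσd²): d = √[L(1−A)/(16πσT_eq⁴)].
d = √[1.72×10²⁶ × 0.34 / (16π × 5.67×10⁻⁸ × (382)⁴)] = 3.11×10¹⁰ m = 0.208 AU.

d ≈ 0.208 AU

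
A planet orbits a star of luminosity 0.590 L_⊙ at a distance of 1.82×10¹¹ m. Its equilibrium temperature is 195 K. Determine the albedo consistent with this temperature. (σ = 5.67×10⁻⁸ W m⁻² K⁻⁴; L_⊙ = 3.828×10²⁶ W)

L = 0.590 × 3.828×10²⁶ = 2.26×10²⁶ W.
Flux: S = L/(4πd²) = 2.26×10²⁶/(4π×(1.82×10¹¹)²) = 543 W m⁻².
From T_eq⁴ = S(1−A)/(4σ): 1−A = 4σT_eq⁴/S.
1−A = 4 × 5.67×10⁻⁸ × (195)⁴ / 543 = 0.604.

A ≈ 0.40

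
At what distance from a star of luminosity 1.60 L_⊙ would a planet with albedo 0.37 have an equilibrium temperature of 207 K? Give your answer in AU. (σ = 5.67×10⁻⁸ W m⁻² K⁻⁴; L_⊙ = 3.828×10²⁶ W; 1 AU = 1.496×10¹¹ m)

L = 1.60 × 3.828×10²⁶ = 6.12×10²⁶ W.
From T_eq⁴ = L(1−A)/(16πσd²): d = √[L(1−A)/(16πσT_eq⁴)].
d = √[6.12×10²⁶ × 0.63 / (16π × 5.67×10⁻⁸ × (207)⁴)] = 2.72×10¹¹ m = 1.82 AU.

d ≈ 1.82 AU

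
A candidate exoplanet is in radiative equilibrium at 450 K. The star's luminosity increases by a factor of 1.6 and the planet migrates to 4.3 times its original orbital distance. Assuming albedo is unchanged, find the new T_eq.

T_eq ∝ L^(1/4) · d^(−1/2).
T′ = 450 × 1.6^(1/4) / 4.3^(1/2) = 244 K.

T_eq ≈ 244 K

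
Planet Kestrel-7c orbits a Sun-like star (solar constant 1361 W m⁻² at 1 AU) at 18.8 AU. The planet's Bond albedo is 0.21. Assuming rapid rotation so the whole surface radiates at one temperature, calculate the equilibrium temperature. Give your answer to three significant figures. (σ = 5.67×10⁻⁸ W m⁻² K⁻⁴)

Flux at 18.8 AU: S = 1361/18.8² = 3.85 W m⁻².
Energy balance: absorbed = emitted ⇒ πR²·S(1−A) = 4πR²·σT_eq⁴, so T_eq⁴ = S(1−A)/(4σ).
T_eq = [3.85 × 0.79 / (4 × 5.67×10⁻⁸)]^(1/4) = (1.34×10⁷)^(1/4) = 60.5 K.

T_eq ≈ 60.5 K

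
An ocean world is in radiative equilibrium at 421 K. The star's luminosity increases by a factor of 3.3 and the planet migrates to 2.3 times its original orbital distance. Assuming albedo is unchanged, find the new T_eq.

T_eq ∝ L^(1/4) · d^(−1/2).
T′ = 421 × 3.3^(1/4) / 2.3^(1/2) = 374 K.

T_eq ≈ 374 K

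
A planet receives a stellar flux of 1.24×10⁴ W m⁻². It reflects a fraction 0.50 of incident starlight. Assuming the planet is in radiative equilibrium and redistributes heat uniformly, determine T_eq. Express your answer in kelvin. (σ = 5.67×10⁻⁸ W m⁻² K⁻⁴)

T_eq ≈ 407 K

Energy balance: absorbed = emitted ⇒ πR²·S(1−A) = 4πR²·σT_eq⁴, so T_eq⁴ = S(1−A)/(4σ).
T_eq = [1.24×10⁴ × 0.50 / (4 × 5.67×10⁻⁸)]^(1/4) = (2.73×10¹⁰)^(1/4) = 407 K.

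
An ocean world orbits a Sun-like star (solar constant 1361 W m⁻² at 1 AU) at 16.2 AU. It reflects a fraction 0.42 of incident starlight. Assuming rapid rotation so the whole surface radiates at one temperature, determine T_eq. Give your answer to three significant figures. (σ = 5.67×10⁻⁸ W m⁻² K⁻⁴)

T_eq ≈ 60.3 K

Flux at 16.2 AU: S = 1361/16.2² = 5.19 W m⁻².
Energy balance: absorbed = emitted ⇒ πR²·S(1−A) = 4πR²·σT_eq⁴, so T_eq⁴ = S(1−A)/(4σ).
T_eq = [5.19 × 0.58 / (4 × 5.67×10⁻⁸)]^(1/4) = (1.33×10⁷)^(1/4) = 60.3 K.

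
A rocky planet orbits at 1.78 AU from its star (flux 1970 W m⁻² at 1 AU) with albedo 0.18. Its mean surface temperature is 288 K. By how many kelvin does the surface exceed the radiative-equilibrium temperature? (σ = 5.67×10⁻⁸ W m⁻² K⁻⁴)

ΔT ≈ 70.3 K

S = 1970/1.78² = 621.8 W m⁻².
T_eq = [S(1−A)/(4σ)]^(1/4) = [621.8×0.82/(4×5.67×10⁻⁸)]^(1/4) = 217.7 K.
ΔT = T_surf − T_eq = 288 − 217.7.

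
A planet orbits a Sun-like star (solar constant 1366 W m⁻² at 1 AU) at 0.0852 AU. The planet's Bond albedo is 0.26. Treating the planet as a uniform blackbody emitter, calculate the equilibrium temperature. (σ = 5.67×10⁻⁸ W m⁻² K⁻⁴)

Flux at 0.0852 AU: S = 1366/0.0852² = 1.88×10⁵ W m⁻².
Energy balance: absorbed = emitted ⇒ πR²·S(1−A) = 4πR²·σT_eq⁴, so T_eq⁴ = S(1−A)/(4σ).
T_eq = [1.88×10⁵ × 0.74 / (4 × 5.67×10⁻⁸)]^(1/4) = (6.14×10¹¹)^(1/4) = 885 K.

T_eq ≈ 885 K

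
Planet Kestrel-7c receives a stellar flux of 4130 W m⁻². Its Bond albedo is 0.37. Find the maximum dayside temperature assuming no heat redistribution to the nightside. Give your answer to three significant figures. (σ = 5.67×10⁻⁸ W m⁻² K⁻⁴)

With no redistribution each surface element balances locally: S(1−A) = σT⁴.
T = [4130 × 0.63 / 5.67×10⁻⁸]^(1/4) = (4.59×10¹⁰)^(1/4) = 463 K.

T_ss ≈ 463 K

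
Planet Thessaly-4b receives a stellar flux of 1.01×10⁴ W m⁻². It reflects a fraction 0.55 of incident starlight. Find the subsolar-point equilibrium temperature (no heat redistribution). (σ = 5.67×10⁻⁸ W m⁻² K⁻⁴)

At the subsolar point the surface absorbs S(1−A) and emits σT⁴ per unit area — no factor of 4, since only the local patch is in balance.
T = [1.01×10⁴ × 0.45 / 5.67×10⁻⁸]^(1/4) = (8.02×10¹⁰)^(1/4) = 532 K.

T_ss ≈ 532 K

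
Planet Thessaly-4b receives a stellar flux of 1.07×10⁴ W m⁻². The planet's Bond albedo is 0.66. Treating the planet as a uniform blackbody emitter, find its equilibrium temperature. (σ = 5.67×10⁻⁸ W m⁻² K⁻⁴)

Energy balance: absorbed = emitted ⇒ πR²·S(1−A) = 4πR²·σT_eq⁴, so T_eq⁴ = S(1−A)/(4σ).
T_eq = [1.07×10⁴ × 0.34 / (4 × 5.67×10⁻⁸)]^(1/4) = (1.60×10¹⁰)^(1/4) = 356 K.

T_eq ≈ 356 K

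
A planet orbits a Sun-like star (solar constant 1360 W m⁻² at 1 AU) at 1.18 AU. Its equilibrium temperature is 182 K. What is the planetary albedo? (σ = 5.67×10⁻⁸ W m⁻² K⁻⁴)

A ≈ 0.75

Flux at 1.18 AU: S = 1360/1.18² = 977 W m⁻².
From T_eq⁴ = S(1−A)/(4σ): 1−A = 4σT_eq⁴/S.
1−A = 4 × 5.67×10⁻⁸ × (182)⁴ / 977 = 0.255.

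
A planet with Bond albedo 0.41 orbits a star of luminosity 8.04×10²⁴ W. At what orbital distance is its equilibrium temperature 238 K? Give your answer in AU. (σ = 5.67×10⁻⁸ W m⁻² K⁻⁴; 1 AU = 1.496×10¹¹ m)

d ≈ 0.152 AU

From T_eq⁴ = L(1−A)/(16πσd²): d = √[L(1−A)/(16πσT_eq⁴)].
d = √[8.04×10²⁴ × 0.59 / (16π × 5.67×10⁻⁸ × (238)⁴)] = 2.28×10¹⁰ m = 0.152 AU.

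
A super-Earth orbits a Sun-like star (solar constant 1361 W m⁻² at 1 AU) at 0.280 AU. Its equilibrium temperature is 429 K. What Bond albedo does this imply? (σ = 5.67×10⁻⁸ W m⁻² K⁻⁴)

Flux at 0.280 AU: S = 1361/0.280² = 1.74×10⁴ W m⁻².
From T_eq⁴ = S(1−A)/(4σ): 1−A = 4σT_eq⁴/S.
1−A = 4 × 5.67×10⁻⁸ × (429)⁴ / 1.74×10⁴ = 0.443.

A ≈ 0.56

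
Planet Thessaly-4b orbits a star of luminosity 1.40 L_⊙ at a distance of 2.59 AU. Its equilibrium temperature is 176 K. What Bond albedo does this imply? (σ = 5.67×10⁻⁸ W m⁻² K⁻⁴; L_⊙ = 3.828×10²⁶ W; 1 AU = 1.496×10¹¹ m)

A ≈ 0.23

d = 2.59 AU = 3.87×10¹¹ m.
L = 1.40 × 3.828×10²⁶ = 5.36×10²⁶ W.
Flux: S = L/(4πd²) = 5.36×10²⁶/(4π×(3.87×10¹¹)²) = 284 W m⁻².
From T_eq⁴ = S(1−A)/(4σ): 1−A = 4σT_eq⁴/S.
1−A = 4 × 5.67×10⁻⁸ × (176)⁴ / 284 = 0.766.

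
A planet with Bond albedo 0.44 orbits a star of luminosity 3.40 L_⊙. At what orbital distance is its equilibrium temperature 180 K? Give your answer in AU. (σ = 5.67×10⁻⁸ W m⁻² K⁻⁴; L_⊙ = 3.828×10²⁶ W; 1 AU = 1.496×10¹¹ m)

L = 3.40 × 3.828×10²⁶ = 1.30×10²⁷ W.
From T_eq⁴ = L(1−A)/(16πσd²): d = √[L(1−A)/(16πσT_eq⁴)].
d = √[1.30×10²⁷ × 0.56 / (16π × 5.67×10⁻⁸ × (180)⁴)] = 4.94×10¹¹ m = 3.30 AU.

d ≈ 3.30 AU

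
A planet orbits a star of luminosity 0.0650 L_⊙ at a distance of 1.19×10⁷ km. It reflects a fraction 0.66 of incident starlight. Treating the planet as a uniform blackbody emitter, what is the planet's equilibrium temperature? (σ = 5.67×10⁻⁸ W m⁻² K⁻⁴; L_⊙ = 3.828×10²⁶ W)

T_eq ≈ 380 K

d = 1.19×10⁷ km = 1.19×10¹⁰ m.
L = 0.0650 × 3.828×10²⁶ = 2.49×10²⁵ W.
Flux: S = L/(4πd²) = 2.49×10²⁵/(4π×(1.19×10¹⁰)²) = 1.40×10⁴ W m⁻².
Energy balance: absorbed = emitted ⇒ πR²·S(1−A) = 4πR²·σT_eq⁴, so T_eq⁴ = S(1−A)/(4σ).
T_eq = [1.40×10⁴ × 0.34 / (4 × 5.67×10⁻⁸)]^(1/4) = (2.10×10¹⁰)^(1/4) = 380 K.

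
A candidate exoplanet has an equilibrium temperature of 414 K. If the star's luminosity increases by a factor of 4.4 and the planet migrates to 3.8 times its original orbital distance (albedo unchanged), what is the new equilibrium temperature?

T_eq ≈ 308 K

T_eq ∝ L^(1/4) · d^(−1/2).
T′ = 414 × 4.4^(1/4) / 3.8^(1/2) = 308 K.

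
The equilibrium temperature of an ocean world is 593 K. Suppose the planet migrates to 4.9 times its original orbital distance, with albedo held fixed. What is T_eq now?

T_eq ≈ 268 K

T_eq ∝ L^(1/4) · d^(−1/2).
T′ = 593 / 4.9^(1/2) = 268 K.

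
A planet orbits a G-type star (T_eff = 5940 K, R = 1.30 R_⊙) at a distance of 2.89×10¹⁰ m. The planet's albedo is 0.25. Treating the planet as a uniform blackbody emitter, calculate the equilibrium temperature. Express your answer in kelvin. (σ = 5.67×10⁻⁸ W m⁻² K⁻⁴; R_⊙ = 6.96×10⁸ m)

T_eq ≈ 692 K

R_⋆ = 1.30 × 6.96×10⁸ = 9.05×10⁸ m.
L = 4πR_⋆²σT_⋆⁴ = 4π(9.05×10⁸)² × 5.67×10⁻⁸ × (5940)⁴ = 7.26×10²⁶ W.
S = L/(4πd²) = 6.92×10⁴ W m⁻².
Energy balance: absorbed = emitted ⇒ πR²·S(1−A) = 4πR²·σT_eq⁴, so T_eq⁴ = S(1−A)/(4σ).
T_eq = [6.92×10⁴ × 0.75 / (4 × 5.67×10⁻⁸)]^(1/4) = (2.29×10¹¹)^(1/4) = 692 K.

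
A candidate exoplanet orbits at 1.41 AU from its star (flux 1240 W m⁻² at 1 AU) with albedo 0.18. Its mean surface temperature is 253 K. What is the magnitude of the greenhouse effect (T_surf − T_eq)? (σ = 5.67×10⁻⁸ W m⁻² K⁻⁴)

S = 1240/1.41² = 623.7 W m⁻².
T_eq = [S(1−A)/(4σ)]^(1/4) = [623.7×0.82/(4×5.67×10⁻⁸)]^(1/4) = 217.9 K.
ΔT = T_surf − T_eq = 253 − 217.9.

ΔT ≈ 35.1 K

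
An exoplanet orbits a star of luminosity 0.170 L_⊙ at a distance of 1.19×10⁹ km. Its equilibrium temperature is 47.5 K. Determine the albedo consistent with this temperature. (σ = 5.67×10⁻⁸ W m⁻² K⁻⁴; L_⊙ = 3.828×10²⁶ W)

d = 1.19×10⁹ km = 1.19×10¹² m.
L = 0.170 × 3.828×10²⁶ = 6.51×10²⁵ W.
Flux: S = L/(4πd²) = 6.51×10²⁵/(4π×(1.19×10¹²)²) = 3.66 W m⁻².
From T_eq⁴ = S(1−A)/(4σ): 1−A = 4σT_eq⁴/S.
1−A = 4 × 5.67×10⁻⁸ × (47.5)⁴ / 3.66 = 0.316.

A ≈ 0.68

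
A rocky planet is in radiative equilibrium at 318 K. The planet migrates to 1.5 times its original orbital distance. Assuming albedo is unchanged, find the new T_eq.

T_eq ∝ L^(1/4) · d^(−1/2).
T′ = 318 / 1.5^(1/2) = 260 K.

T_eq ≈ 260 K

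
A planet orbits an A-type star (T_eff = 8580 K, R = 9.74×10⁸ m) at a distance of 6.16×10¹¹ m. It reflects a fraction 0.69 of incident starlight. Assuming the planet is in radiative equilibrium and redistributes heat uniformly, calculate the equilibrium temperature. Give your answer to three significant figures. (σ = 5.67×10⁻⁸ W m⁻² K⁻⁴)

T_eq ≈ 180 K

L = 4πR_⋆²σT_⋆⁴ = 4π(9.74×10⁸)² × 5.67×10⁻⁸ × (8580)⁴ = 3.66×10²⁷ W.
S = L/(4πd²) = 768 W m⁻².
Energy balance: absorbed = emitted ⇒ πR²·S(1−A) = 4πR²·σT_eq⁴, so T_eq⁴ = S(1−A)/(4σ).
T_eq = [768 × 0.31 / (4 × 5.67×10⁻⁸)]^(1/4) = (1.05×10⁹)^(1/4) = 180 K.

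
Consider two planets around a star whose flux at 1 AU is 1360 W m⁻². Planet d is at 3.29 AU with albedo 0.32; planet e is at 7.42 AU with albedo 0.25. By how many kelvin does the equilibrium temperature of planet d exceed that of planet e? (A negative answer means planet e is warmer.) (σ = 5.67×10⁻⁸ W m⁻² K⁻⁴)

T_eq = [S₀(1−A)/(4σd²)]^(1/4), so T ∝ (1−A)^(1/4) / √d.
T₁ = [1360×0.68/(4×5.67×10⁻⁸×3.29²)]^(1/4) = 139.32 K.
T₂ = [1360×0.75/(4×5.67×10⁻⁸×7.42²)]^(1/4) = 95.07 K.

ΔT ≈ 44.2 K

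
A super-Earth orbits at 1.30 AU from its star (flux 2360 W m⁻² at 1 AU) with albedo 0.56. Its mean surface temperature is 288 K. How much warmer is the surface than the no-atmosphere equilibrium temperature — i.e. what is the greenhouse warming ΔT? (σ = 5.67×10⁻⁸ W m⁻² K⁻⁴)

ΔT ≈ 59.9 K

S = 2360/1.30² = 1396 W m⁻².
T_eq = [S(1−A)/(4σ)]^(1/4) = [1396×0.44/(4×5.67×10⁻⁸)]^(1/4) = 228.1 K.
ΔT = T_surf − T_eq = 288 − 228.1.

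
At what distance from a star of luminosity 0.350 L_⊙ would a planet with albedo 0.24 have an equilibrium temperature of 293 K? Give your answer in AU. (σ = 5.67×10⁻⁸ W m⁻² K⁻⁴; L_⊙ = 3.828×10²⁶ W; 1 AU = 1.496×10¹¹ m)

d ≈ 0.465 AU

L = 0.350 × 3.828×10²⁶ = 1.34×10²⁶ W.
From T_eq⁴ = L(1−A)/(16πσd²): d = √[L(1−A)/(16πσT_eq⁴)].
d = √[1.34×10²⁶ × 0.76 / (16π × 5.67×10⁻⁸ × (293)⁴)] = 6.96×10¹⁰ m = 0.465 AU.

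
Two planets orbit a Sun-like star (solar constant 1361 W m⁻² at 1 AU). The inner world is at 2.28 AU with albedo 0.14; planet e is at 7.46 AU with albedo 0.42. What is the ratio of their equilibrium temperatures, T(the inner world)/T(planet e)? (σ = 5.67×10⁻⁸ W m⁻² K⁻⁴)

T₁/T₂ ≈ 1.996

T_eq = [S₀(1−A)/(4σd²)]^(1/4), so T ∝ (1−A)^(1/4) / √d.
T₁ = [1361×0.86/(4×5.67×10⁻⁸×2.28²)]^(1/4) = 177.51 K.
T₂ = [1361×0.58/(4×5.67×10⁻⁸×7.46²)]^(1/4) = 88.93 K.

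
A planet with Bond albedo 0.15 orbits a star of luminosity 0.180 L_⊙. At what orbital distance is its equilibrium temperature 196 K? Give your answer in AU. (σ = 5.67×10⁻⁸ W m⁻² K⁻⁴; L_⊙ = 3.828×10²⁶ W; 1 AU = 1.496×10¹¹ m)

L = 0.180 × 3.828×10²⁶ = 6.89×10²⁵ W.
From T_eq⁴ = L(1−A)/(16πσd²): d = √[L(1−A)/(16πσT_eq⁴)].
d = √[6.89×10²⁵ × 0.85 / (16π × 5.67×10⁻⁸ × (196)⁴)] = 1.18×10¹¹ m = 0.789 AU.

d ≈ 0.789 AU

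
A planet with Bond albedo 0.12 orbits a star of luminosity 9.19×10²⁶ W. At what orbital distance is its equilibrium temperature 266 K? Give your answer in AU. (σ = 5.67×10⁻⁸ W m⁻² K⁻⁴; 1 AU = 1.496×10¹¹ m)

d ≈ 1.59 AU

From T_eq⁴ = L(1−A)/(16πσd²): d = √[L(1−A)/(16πσT_eq⁴)].
d = √[9.19×10²⁶ × 0.88 / (16π × 5.67×10⁻⁸ × (266)⁴)] = 2.38×10¹¹ m = 1.59 AU.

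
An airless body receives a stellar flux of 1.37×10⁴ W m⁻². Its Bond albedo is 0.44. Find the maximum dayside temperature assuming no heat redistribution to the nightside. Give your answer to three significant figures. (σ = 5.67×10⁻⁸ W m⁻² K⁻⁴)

With no redistribution each surface element balances locally: S(1−A) = σT⁴.
T = [1.37×10⁴ × 0.56 / 5.67×10⁻⁸]^(1/4) = (1.35×10¹¹)^(1/4) = 607 K.

T_ss ≈ 607 K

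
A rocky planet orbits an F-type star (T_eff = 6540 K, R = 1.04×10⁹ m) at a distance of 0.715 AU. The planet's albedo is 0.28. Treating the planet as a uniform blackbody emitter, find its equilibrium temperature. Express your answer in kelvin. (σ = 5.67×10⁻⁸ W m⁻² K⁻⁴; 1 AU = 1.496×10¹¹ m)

d = 0.715 AU = 1.07×10¹¹ m.
L = 4πR_⋆²σT_⋆⁴ = 4π(1.04×10⁹)² × 5.67×10⁻⁸ × (6540)⁴ = 1.41×10²⁷ W.
S = L/(4πd²) = 9810 W m⁻².
Energy balance: absorbed = emitted ⇒ πR²·S(1−A) = 4πR²·σT_eq⁴, so T_eq⁴ = S(1−A)/(4σ).
T_eq = [9810 × 0.72 / (4 × 5.67×10⁻⁸)]^(1/4) = (3.11×10¹⁰)^(1/4) = 420 K.

T_eq ≈ 420 K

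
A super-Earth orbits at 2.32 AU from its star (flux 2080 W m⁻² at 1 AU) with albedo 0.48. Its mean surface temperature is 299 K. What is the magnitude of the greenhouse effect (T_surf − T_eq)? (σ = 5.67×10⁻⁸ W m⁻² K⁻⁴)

S = 2080/2.32² = 386.4 W m⁻².
T_eq = [S(1−A)/(4σ)]^(1/4) = [386.4×0.52/(4×5.67×10⁻⁸)]^(1/4) = 172.5 K.
ΔT = T_surf − T_eq = 299 − 172.5.

ΔT ≈ 126.5 K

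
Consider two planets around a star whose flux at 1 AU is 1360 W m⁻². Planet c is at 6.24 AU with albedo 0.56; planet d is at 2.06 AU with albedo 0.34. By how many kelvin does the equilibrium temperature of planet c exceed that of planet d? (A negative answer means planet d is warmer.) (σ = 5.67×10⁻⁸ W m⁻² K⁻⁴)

ΔT ≈ -84.0 K

T_eq = [S₀(1−A)/(4σd²)]^(1/4), so T ∝ (1−A)^(1/4) / √d.
T₁ = [1360×0.44/(4×5.67×10⁻⁸×6.24²)]^(1/4) = 90.73 K.
T₂ = [1360×0.66/(4×5.67×10⁻⁸×2.06²)]^(1/4) = 174.75 K.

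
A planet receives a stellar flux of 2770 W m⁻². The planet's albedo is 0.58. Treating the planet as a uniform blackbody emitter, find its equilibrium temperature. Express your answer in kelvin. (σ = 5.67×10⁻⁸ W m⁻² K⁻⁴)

Energy balance: absorbed = emitted ⇒ πR²·S(1−A) = 4πR²·σT_eq⁴, so T_eq⁴ = S(1−A)/(4σ).
T_eq = [2770 × 0.42 / (4 × 5.67×10⁻⁸)]^(1/4) = (5.13×10⁹)^(1/4) = 268 K.

T_eq ≈ 268 K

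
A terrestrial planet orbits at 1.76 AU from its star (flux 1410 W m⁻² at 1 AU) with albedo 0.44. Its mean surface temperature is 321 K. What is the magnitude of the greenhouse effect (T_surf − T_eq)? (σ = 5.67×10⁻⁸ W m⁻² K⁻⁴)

ΔT ≈ 137.9 K

S = 1410/1.76² = 455.2 W m⁻².
T_eq = [S(1−A)/(4σ)]^(1/4) = [455.2×0.56/(4×5.67×10⁻⁸)]^(1/4) = 183.1 K.
ΔT = T_surf − T_eq = 321 − 183.1.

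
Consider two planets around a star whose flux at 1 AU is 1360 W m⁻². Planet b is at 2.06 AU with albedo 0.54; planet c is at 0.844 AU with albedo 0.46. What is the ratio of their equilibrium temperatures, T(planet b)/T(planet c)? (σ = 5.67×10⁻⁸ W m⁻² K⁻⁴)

T_eq = [S₀(1−A)/(4σd²)]^(1/4), so T ∝ (1−A)^(1/4) / √d.
T₁ = [1360×0.46/(4×5.67×10⁻⁸×2.06²)]^(1/4) = 159.67 K.
T₂ = [1360×0.54/(4×5.67×10⁻⁸×0.844²)]^(1/4) = 259.66 K.

T₁/T₂ ≈ 0.615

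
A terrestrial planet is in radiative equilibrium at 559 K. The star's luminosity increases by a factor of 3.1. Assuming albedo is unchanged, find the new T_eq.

T_eq ∝ L^(1/4) · d^(−1/2).
T′ = 559 × 3.1^(1/4) = 742 K.

T_eq ≈ 742 K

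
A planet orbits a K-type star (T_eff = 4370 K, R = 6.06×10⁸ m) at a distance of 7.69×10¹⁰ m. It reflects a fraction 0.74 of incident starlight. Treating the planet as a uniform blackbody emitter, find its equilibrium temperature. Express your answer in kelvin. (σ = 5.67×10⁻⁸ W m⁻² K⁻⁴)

T_eq ≈ 196 K

L = 4πR_⋆²σT_⋆⁴ = 4π(6.06×10⁸)² × 5.67×10⁻⁸ × (4370)⁴ = 9.54×10²⁵ W.
S = L/(4πd²) = 1280 W m⁻².
Energy balance: absorbed = emitted ⇒ πR²·S(1−A) = 4πR²·σT_eq⁴, so T_eq⁴ = S(1−A)/(4σ).
T_eq = [1280 × 0.26 / (4 × 5.67×10⁻⁸)]^(1/4) = (1.47×10⁹)^(1/4) = 196 K.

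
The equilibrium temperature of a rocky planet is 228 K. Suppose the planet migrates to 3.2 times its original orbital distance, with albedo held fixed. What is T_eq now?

T_eq ≈ 127 K

T_eq ∝ L^(1/4) · d^(−1/2).
T′ = 228 / 3.2^(1/2) = 127 K.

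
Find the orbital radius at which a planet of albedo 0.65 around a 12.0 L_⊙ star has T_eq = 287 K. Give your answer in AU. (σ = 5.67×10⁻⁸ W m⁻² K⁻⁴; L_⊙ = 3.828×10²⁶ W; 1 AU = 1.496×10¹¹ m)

d ≈ 1.93 AU

L = 12.0 × 3.828×10²⁶ = 4.59×10²⁷ W.
From T_eq⁴ = L(1−A)/(16πσd²): d = √[L(1−A)/(16πσT_eq⁴)].
d = √[4.59×10²⁷ × 0.35 / (16π × 5.67×10⁻⁸ × (287)⁴)] = 2.88×10¹¹ m = 1.93 AU.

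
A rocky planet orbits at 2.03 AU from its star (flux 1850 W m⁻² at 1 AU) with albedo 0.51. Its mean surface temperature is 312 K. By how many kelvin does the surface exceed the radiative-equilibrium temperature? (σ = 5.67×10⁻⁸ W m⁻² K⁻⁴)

ΔT ≈ 135.5 K

S = 1850/2.03² = 448.9 W m⁻².
T_eq = [S(1−A)/(4σ)]^(1/4) = [448.9×0.49/(4×5.67×10⁻⁸)]^(1/4) = 176.5 K.
ΔT = T_surf − T_eq = 312 − 176.5.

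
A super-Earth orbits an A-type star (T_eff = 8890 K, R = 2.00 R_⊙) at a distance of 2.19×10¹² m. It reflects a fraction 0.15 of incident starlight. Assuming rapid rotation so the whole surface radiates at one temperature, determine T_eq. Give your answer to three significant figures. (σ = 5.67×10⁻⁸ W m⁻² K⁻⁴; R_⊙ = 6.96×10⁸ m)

T_eq ≈ 152 K

R_⋆ = 2.00 × 6.96×10⁸ = 1.39×10⁹ m.
L = 4πR_⋆²σT_⋆⁴ = 4π(1.39×10⁹)² × 5.67×10⁻⁸ × (8890)⁴ = 8.62×10²⁷ W.
S = L/(4πd²) = 143 W m⁻².
Energy balance: absorbed = emitted ⇒ πR²·S(1−A) = 4πR²·σT_eq⁴, so T_eq⁴ = S(1−A)/(4σ).
T_eq = [143 × 0.85 / (4 × 5.67×10⁻⁸)]^(1/4) = (5.36×10⁸)^(1/4) = 152 K.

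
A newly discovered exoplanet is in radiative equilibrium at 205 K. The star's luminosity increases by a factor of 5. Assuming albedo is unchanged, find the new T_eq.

T_eq ≈ 307 K

T_eq ∝ L^(1/4) · d^(−1/2).
T′ = 205 × 5^(1/4) = 307 K.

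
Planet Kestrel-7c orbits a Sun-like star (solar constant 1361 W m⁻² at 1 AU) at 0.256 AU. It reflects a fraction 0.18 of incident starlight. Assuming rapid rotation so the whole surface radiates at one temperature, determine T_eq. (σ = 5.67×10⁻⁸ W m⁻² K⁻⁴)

Flux at 0.256 AU: S = 1361/0.256² = 2.08×10⁴ W m⁻².
Energy balance: absorbed = emitted ⇒ πR²·S(1−A) = 4πR²·σT_eq⁴, so T_eq⁴ = S(1−A)/(4σ).
T_eq = [2.08×10⁴ × 0.82 / (4 × 5.67×10⁻⁸)]^(1/4) = (7.51×10¹⁰)^(1/4) = 523 K.

T_eq ≈ 523 K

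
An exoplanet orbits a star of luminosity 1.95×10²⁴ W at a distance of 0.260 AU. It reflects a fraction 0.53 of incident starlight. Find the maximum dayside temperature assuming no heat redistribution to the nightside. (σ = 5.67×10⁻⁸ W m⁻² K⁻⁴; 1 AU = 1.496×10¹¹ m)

T_ss ≈ 171 K

d = 0.260 AU = 3.89×10¹⁰ m.
Flux: S = L/(4πd²) = 1.95×10²⁴/(4π×(3.89×10¹⁰)²) = 103 W m⁻².
With no redistribution each surface element balances locally: S(1−A) = σT⁴.
T = [103 × 0.47 / 5.67×10⁻⁸]^(1/4) = (8.50×10⁸)^(1/4) = 171 K.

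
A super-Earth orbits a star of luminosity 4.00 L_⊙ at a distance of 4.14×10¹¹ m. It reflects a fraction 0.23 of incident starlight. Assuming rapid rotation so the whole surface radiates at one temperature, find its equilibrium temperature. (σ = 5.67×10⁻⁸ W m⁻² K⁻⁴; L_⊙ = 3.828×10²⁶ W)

L = 4.00 × 3.828×10²⁶ = 1.53×10²⁷ W.
Flux: S = L/(4πd²) = 1.53×10²⁷/(4π×(4.14×10¹¹)²) = 711 W m⁻².
Energy balance: absorbed = emitted ⇒ πR²·S(1−A) = 4πR²·σT_eq⁴, so T_eq⁴ = S(1−A)/(4σ).
T_eq = [711 × 0.77 / (4 × 5.67×10⁻⁸)]^(1/4) = (2.41×10⁹)^(1/4) = 222 K.

T_eq ≈ 222 K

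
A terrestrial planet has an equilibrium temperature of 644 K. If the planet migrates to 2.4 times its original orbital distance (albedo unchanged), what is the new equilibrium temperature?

T_eq ≈ 416 K

T_eq ∝ L^(1/4) · d^(−1/2).
T′ = 644 / 2.4^(1/2) = 416 K.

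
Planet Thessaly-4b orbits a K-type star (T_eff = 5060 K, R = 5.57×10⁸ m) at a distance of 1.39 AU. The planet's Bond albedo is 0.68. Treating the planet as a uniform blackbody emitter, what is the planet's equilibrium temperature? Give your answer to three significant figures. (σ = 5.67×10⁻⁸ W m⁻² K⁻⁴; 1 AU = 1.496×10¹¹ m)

T_eq ≈ 139 K

d = 1.39 AU = 2.08×10¹¹ m.
L = 4πR_⋆²σT_⋆⁴ = 4π(5.57×10⁸)² × 5.67×10⁻⁸ × (5060)⁴ = 1.45×10²⁶ W.
S = L/(4πd²) = 267 W m⁻².
Energy balance: absorbed = emitted ⇒ πR²·S(1−A) = 4πR²·σT_eq⁴, so T_eq⁴ = S(1−A)/(4σ).
T_eq = [267 × 0.32 / (4 × 5.67×10⁻⁸)]^(1/4) = (3.76×10⁸)^(1/4) = 139 K.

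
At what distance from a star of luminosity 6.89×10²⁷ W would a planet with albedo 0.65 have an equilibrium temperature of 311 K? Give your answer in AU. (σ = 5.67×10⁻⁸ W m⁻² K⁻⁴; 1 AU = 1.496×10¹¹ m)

From T_eq⁴ = L(1−A)/(16πσd²): d = √[L(1−A)/(16πσT_eq⁴)].
d = √[6.89×10²⁷ × 0.35 / (16π × 5.67×10⁻⁸ × (311)⁴)] = 3.01×10¹¹ m = 2.01 AU.

d ≈ 2.01 AU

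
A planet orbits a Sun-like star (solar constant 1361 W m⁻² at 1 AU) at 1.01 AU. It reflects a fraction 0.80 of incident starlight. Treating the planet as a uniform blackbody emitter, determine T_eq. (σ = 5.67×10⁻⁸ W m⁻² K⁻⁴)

T_eq ≈ 185 K

Flux at 1.01 AU: S = 1361/1.01² = 1330 W m⁻².
Energy balance: absorbed = emitted ⇒ πR²·S(1−A) = 4πR²·σT_eq⁴, so T_eq⁴ = S(1−A)/(4σ).
T_eq = [1330 × 0.20 / (4 × 5.67×10⁻⁸)]^(1/4) = (1.18×10⁹)^(1/4) = 185 K.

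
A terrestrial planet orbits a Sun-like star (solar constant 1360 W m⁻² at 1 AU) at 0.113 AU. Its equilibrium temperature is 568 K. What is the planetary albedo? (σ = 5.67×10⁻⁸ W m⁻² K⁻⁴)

Flux at 0.113 AU: S = 1360/0.113² = 1.07×10⁵ W m⁻².
From T_eq⁴ = S(1−A)/(4σ): 1−A = 4σT_eq⁴/S.
1−A = 4 × 5.67×10⁻⁸ × (568)⁴ / 1.07×10⁵ = 0.222.

A ≈ 0.78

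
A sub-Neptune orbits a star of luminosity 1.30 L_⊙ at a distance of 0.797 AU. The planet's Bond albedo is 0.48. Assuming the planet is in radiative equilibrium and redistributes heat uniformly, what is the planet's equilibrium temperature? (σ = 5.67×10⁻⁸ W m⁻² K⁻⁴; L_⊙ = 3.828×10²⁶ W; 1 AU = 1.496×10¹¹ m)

d = 0.797 AU = 1.19×10¹¹ m.
L = 1.30 × 3.828×10²⁶ = 4.98×10²⁶ W.
Flux: S = L/(4πd²) = 4.98×10²⁶/(4π×(1.19×10¹¹)²) = 2790 W m⁻².
Energy balance: absorbed = emitted ⇒ πR²·S(1−A) = 4πR²·σT_eq⁴, so T_eq⁴ = S(1−A)/(4σ).
T_eq = [2790 × 0.52 / (4 × 5.67×10⁻⁸)]^(1/4) = (6.39×10⁹)^(1/4) = 283 K.

T_eq ≈ 283 K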